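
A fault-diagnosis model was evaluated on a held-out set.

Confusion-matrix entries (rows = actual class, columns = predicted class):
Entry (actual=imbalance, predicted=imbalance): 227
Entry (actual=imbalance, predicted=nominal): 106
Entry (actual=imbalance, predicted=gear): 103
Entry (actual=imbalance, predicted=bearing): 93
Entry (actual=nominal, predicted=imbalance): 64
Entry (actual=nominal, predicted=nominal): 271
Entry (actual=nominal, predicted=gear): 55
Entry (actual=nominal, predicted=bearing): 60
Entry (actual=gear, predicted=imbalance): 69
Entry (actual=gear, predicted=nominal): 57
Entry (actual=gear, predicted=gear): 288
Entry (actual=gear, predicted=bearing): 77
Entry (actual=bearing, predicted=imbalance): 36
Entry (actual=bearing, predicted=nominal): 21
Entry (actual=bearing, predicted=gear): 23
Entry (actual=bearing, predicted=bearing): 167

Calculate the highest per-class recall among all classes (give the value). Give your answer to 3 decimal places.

0.676

Per-class recall (TP/(TP+FN)):
  imbalance: TP=227, FN=106+103+93=302 → 227/529 = 0.4291
  nominal: TP=271, FN=64+55+60=179 → 271/450 = 0.6022
  gear: TP=288, FN=69+57+77=203 → 288/491 = 0.5866
  bearing: TP=167, FN=36+21+23=80 → 167/247 = 0.6761
Highest is class 'bearing' with recall = 0.676.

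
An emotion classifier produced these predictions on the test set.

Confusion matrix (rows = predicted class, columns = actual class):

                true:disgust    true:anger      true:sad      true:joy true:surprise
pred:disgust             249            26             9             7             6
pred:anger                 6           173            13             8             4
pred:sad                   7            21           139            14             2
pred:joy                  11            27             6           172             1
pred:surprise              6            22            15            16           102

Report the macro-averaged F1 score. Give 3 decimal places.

Per-class F1 score (2·TP/(2·TP+FP+FN)):
  disgust: TP=249, FP=26+9+7+6=48, FN=6+7+11+6=30 → 498/576 = 0.8646
  anger: TP=173, FP=6+13+8+4=31, FN=26+21+27+22=96 → 346/473 = 0.7315
  sad: TP=139, FP=7+21+14+2=44, FN=9+13+6+15=43 → 278/365 = 0.7616
  joy: TP=172, FP=11+27+6+1=45, FN=7+8+14+16=45 → 344/434 = 0.7926
  surprise: TP=102, FP=6+22+15+16=59, FN=6+4+2+1=13 → 204/276 = 0.7391
Macro-F1 score = mean = (0.8646 + 0.7315 + 0.7616 + 0.7926 + 0.7391) / 5 = 0.778

0.778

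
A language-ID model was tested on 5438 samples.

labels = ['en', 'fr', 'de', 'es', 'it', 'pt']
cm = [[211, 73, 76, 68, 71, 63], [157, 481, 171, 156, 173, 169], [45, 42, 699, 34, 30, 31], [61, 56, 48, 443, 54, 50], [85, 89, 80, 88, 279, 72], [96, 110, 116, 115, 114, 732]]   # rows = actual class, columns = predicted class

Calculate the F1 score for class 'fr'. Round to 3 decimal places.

0.446

One-vs-rest for 'fr': TP = diagonal; FP = other classes predicted 'fr'; FN = 'fr' predicted as other.
F1 score = 2·TP/(2·TP+FP+FN).
fr: TP=481, FP=73+42+56+89+110=370, FN=157+171+156+173+169=826 → 962/2158 = 0.4458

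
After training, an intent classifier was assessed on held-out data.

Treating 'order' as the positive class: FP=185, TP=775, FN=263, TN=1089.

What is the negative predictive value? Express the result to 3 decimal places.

0.805

NPV = TN/(TN+FN) = 1089/(1089+263) = 0.805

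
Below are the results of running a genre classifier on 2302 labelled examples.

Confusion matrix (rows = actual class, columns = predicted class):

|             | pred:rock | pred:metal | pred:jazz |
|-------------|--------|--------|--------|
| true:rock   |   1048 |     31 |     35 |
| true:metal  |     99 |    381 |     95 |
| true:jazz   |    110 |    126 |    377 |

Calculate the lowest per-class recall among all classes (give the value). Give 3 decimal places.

Per-class recall (TP/(TP+FN)):
  rock: TP=1048, FN=31+35=66 → 1048/1114 = 0.9408
  metal: TP=381, FN=99+95=194 → 381/575 = 0.6626
  jazz: TP=377, FN=110+126=236 → 377/613 = 0.6150
Lowest is class 'jazz' with recall = 0.615.

0.615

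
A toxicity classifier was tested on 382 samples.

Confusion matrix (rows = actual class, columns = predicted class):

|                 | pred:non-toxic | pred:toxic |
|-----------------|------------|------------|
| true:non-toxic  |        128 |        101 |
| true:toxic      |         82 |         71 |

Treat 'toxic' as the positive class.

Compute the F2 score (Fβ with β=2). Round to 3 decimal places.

Fβ = (1+β²)·TP / ((1+β²)·TP + β²·FN + FP), with β²=4
= 5·71 / (5·71 + 4·82 + 101) = 0.453

0.453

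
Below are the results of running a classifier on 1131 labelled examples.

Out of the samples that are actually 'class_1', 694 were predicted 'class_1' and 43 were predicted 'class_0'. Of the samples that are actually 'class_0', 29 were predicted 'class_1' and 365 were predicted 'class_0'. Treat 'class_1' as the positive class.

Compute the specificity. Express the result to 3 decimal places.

0.926

Specificity = TN/(TN+FP) = 365/(365+29) = 0.926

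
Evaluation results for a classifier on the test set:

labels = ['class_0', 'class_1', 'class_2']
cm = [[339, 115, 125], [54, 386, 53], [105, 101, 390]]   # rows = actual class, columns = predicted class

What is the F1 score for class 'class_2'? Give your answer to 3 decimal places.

Take TP from the diagonal, FP from the rest of the 'class_2' prediction marginal, FN from the rest of the 'class_2' actual marginal.
F1 score = 2·TP/(2·TP+FP+FN).
class_2: TP=390, FP=125+53=178, FN=105+101=206 → 780/1164 = 0.6701

0.670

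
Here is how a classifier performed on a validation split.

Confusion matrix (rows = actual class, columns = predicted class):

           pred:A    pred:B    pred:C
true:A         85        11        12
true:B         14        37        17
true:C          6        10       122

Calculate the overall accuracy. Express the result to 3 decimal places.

Accuracy = trace / total = (85+37+122=244) / 314 = 244/314 = 0.777

0.777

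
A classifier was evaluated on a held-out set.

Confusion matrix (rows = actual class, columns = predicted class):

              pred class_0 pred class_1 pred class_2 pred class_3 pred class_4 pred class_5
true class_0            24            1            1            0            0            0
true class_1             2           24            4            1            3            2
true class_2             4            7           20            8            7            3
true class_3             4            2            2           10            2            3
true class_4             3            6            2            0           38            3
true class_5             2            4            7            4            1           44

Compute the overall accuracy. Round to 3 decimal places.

Accuracy = trace / total = (24+24+20+10+38+44=160) / 248 = 160/248 = 0.645

0.645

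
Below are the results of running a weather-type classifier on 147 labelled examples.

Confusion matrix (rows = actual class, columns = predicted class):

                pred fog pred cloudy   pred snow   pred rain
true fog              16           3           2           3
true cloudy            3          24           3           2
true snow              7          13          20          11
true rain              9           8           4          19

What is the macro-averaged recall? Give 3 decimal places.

Per-class recall (TP/(TP+FN)):
  fog: TP=16, FN=3+2+3=8 → 16/24 = 0.6667
  cloudy: TP=24, FN=3+3+2=8 → 24/32 = 0.7500
  snow: TP=20, FN=7+13+11=31 → 20/51 = 0.3922
  rain: TP=19, FN=9+8+4=21 → 19/40 = 0.4750
Macro-recall = mean = (0.6667 + 0.7500 + 0.3922 + 0.4750) / 4 = 0.571

0.571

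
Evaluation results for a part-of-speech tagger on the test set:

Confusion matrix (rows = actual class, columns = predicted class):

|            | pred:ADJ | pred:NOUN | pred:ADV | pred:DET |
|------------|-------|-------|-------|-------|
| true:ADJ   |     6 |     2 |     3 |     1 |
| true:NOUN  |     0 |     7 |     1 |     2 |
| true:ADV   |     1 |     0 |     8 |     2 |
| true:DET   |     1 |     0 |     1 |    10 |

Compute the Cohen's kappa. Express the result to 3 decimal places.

0.584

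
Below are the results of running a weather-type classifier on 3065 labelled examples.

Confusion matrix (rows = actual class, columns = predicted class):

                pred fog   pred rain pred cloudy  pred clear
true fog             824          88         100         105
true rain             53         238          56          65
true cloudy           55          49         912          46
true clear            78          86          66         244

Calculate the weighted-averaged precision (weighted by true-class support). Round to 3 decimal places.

Per-class precision (TP/(TP+FP)):
  fog: TP=824, FP=53+55+78=186 → 824/1010 = 0.8158
  rain: TP=238, FP=88+49+86=223 → 238/461 = 0.5163
  cloudy: TP=912, FP=100+56+66=222 → 912/1134 = 0.8042
  clear: TP=244, FP=105+65+46=216 → 244/460 = 0.5304
Weighted-precision = Σ (supportᵢ/N)·precisionᵢ with N=3065: (1117/3065)·0.8158 + (412/3065)·0.5163 + (1062/3065)·0.8042 + (474/3065)·0.5304 = 0.727

0.727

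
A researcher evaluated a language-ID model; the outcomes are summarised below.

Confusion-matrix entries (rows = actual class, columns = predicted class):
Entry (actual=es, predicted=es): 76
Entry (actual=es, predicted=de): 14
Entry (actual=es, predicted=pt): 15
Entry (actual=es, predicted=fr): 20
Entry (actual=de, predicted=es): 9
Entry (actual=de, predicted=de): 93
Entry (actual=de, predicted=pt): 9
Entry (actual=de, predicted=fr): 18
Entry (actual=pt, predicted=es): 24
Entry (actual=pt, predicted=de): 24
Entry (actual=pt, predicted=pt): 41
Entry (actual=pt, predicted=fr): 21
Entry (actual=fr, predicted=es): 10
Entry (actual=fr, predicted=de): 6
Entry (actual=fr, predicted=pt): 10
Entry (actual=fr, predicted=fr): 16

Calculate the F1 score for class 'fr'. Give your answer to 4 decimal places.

0.2735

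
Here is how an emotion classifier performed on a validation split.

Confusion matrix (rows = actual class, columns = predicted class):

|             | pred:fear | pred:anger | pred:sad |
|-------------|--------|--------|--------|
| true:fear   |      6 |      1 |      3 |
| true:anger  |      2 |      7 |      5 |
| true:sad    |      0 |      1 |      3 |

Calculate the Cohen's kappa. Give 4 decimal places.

Observed agreement pₒ = trace/N = 16/28 = 0.57143
Expected agreement pₑ = Σ (rowᵢ·colᵢ)/N² = (10·8 + 14·9 + 4·11)/28² = 0.31888
κ = (pₒ − pₑ)/(1 − pₑ) = (0.57143 − 0.31888)/(1 − 0.31888) = 0.3708

0.3708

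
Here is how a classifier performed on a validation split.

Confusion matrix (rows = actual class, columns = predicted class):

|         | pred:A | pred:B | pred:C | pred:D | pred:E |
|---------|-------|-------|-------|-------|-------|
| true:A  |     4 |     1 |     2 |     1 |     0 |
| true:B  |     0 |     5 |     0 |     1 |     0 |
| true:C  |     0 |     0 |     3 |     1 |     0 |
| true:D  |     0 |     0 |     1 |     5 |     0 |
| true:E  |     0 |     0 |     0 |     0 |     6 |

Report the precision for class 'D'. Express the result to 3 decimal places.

Take TP from the diagonal, FP from the rest of the 'D' prediction marginal, FN from the rest of the 'D' actual marginal.
precision = TP/(TP+FP).
D: TP=5, FP=1+1+1+0=3 → 5/8 = 0.6250

0.625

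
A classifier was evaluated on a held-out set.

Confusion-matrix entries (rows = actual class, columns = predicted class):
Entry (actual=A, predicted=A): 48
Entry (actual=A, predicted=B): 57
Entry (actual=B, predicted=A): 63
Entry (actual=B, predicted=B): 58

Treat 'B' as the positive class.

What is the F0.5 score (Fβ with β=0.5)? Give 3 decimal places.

Fβ = (1+β²)·TP / ((1+β²)·TP + β²·FN + FP), with β²=1/4
= 1.25·58 / (1.25·58 + 0.25·63 + 57) = 0.499

0.499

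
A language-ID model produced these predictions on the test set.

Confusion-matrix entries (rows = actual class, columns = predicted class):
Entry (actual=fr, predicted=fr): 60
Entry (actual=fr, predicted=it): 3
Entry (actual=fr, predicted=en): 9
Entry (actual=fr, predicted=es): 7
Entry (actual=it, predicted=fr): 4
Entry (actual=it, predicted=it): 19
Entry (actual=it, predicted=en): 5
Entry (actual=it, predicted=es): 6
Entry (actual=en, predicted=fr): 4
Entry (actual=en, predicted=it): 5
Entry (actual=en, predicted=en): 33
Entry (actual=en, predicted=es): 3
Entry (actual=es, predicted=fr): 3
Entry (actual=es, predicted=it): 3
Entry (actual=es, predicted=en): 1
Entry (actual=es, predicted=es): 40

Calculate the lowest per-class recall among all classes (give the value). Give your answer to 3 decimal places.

Per-class recall (TP/(TP+FN)):
  fr: TP=60, FN=3+9+7=19 → 60/79 = 0.7595
  it: TP=19, FN=4+5+6=15 → 19/34 = 0.5588
  en: TP=33, FN=4+5+3=12 → 33/45 = 0.7333
  es: TP=40, FN=3+3+1=7 → 40/47 = 0.8511
Lowest is class 'it' with recall = 0.559.

0.559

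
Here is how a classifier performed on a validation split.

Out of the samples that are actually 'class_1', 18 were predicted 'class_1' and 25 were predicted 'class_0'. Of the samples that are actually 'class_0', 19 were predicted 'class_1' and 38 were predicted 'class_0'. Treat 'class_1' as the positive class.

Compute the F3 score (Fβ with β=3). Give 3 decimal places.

0.425

Fβ = (1+β²)·TP / ((1+β²)·TP + β²·FN + FP), with β²=9
= 10·18 / (10·18 + 9·25 + 19) = 0.425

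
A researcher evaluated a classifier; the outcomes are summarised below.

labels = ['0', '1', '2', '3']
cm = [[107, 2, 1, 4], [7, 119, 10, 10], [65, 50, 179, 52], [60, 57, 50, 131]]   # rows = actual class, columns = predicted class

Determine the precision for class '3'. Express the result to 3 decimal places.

Treat '3' as positive and all other classes as negative.
precision = TP/(TP+FP).
3: TP=131, FP=4+10+52=66 → 131/197 = 0.6650

0.665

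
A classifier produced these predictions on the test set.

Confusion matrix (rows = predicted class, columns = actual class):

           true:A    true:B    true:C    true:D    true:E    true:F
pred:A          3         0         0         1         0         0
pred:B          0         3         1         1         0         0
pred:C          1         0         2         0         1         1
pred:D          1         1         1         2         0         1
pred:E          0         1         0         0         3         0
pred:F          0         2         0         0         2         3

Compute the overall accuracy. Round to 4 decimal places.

0.5161

Accuracy = trace / total = (3+3+2+2+3+3=16) / 31 = 16/31 = 0.5161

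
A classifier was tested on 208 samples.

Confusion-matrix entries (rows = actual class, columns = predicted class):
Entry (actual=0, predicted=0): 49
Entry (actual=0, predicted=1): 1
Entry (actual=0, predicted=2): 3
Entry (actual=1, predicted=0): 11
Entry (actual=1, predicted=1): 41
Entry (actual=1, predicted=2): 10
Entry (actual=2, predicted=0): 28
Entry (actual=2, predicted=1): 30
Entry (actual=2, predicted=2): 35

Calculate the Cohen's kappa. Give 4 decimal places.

0.4182

Observed agreement pₒ = trace/N = 125/208 = 0.60096
Expected agreement pₑ = Σ (rowᵢ·colᵢ)/N² = (53·88 + 62·72 + 93·48)/208² = 0.31416
κ = (pₒ − pₑ)/(1 − pₑ) = (0.60096 − 0.31416)/(1 − 0.31416) = 0.4182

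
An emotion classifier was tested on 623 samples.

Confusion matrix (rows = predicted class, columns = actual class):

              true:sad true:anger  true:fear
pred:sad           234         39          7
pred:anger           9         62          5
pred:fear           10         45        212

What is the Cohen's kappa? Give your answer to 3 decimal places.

0.709

Observed agreement pₒ = trace/N = 508/623 = 0.8154
Expected agreement pₑ = Σ (rowᵢ·colᵢ)/N² = (253·280 + 146·76 + 224·267)/623² = 0.3652
κ = (pₒ − pₑ)/(1 − pₑ) = (0.8154 − 0.3652)/(1 − 0.3652) = 0.709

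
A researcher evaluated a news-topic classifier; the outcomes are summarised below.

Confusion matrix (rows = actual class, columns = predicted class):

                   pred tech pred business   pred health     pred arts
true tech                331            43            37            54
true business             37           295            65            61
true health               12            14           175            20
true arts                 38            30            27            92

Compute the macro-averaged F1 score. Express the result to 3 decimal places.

Per-class F1 score (2·TP/(2·TP+FP+FN)):
  tech: TP=331, FP=37+12+38=87, FN=43+37+54=134 → 662/883 = 0.7497
  business: TP=295, FP=43+14+30=87, FN=37+65+61=163 → 590/840 = 0.7024
  health: TP=175, FP=37+65+27=129, FN=12+14+20=46 → 350/525 = 0.6667
  arts: TP=92, FP=54+61+20=135, FN=38+30+27=95 → 184/414 = 0.4444
Macro-F1 score = mean = (0.7497 + 0.7024 + 0.6667 + 0.4444) / 4 = 0.641

0.641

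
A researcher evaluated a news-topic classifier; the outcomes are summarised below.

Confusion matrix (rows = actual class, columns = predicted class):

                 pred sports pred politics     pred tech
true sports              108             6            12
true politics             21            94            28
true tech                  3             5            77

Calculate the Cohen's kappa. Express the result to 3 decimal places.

0.683

Observed agreement pₒ = trace/N = 279/354 = 0.7881
Expected agreement pₑ = Σ (rowᵢ·colᵢ)/N² = (126·132 + 143·105 + 85·117)/354² = 0.3319
κ = (pₒ − pₑ)/(1 − pₑ) = (0.7881 − 0.3319)/(1 − 0.3319) = 0.683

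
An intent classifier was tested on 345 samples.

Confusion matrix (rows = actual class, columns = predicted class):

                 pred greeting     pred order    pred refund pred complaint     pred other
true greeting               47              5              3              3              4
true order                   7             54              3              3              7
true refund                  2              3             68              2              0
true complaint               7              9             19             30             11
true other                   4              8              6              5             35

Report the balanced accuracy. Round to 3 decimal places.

0.679

Balanced accuracy = mean of per-class recall.
  greeting: recall = 47/62 = 0.7581
  order: recall = 54/74 = 0.7297
  refund: recall = 68/75 = 0.9067
  complaint: recall = 30/76 = 0.3947
  other: recall = 35/58 = 0.6034
Mean = (0.7581 + 0.7297 + 0.9067 + 0.3947 + 0.6034) / 5 = 0.679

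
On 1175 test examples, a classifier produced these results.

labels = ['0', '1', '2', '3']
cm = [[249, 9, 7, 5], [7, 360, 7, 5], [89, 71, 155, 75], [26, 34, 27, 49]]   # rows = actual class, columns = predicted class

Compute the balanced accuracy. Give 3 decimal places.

Balanced accuracy = mean of per-class recall.
  0: recall = 249/270 = 0.9222
  1: recall = 360/379 = 0.9499
  2: recall = 155/390 = 0.3974
  3: recall = 49/136 = 0.3603
Mean = (0.9222 + 0.9499 + 0.3974 + 0.3603) / 4 = 0.657

0.657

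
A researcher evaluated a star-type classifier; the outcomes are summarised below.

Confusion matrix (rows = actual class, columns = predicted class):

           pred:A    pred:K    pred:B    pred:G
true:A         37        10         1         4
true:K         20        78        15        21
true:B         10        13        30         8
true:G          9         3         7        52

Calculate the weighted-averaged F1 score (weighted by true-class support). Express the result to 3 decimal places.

Per-class F1 score (2·TP/(2·TP+FP+FN)):
  A: TP=37, FP=20+10+9=39, FN=10+1+4=15 → 74/128 = 0.5781
  K: TP=78, FP=10+13+3=26, FN=20+15+21=56 → 156/238 = 0.6555
  B: TP=30, FP=1+15+7=23, FN=10+13+8=31 → 60/114 = 0.5263
  G: TP=52, FP=4+21+8=33, FN=9+3+7=19 → 104/156 = 0.6667
Weighted-F1 score = Σ (supportᵢ/N)·F1 scoreᵢ with N=318: (52/318)·0.5781 + (134/318)·0.6555 + (61/318)·0.5263 + (71/318)·0.6667 = 0.621

0.621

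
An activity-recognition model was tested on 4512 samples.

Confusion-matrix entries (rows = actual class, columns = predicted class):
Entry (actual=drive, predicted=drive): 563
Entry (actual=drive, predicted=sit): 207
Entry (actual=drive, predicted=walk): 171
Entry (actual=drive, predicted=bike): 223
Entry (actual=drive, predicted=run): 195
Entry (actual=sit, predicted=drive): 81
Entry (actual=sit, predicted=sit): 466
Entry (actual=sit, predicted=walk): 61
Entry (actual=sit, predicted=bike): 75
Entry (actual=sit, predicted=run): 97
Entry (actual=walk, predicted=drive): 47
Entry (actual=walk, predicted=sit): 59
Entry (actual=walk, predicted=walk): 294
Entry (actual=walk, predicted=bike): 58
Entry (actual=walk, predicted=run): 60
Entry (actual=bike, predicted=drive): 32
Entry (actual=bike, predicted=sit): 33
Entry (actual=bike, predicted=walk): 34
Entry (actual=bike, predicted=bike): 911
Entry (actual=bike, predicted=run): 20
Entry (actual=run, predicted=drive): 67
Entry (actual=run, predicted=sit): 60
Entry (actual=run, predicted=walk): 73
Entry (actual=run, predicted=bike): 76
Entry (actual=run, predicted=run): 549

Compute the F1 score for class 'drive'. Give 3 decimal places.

Take TP from the diagonal, FP from the rest of the 'drive' prediction marginal, FN from the rest of the 'drive' actual marginal.
F1 score = 2·TP/(2·TP+FP+FN).
drive: TP=563, FP=81+47+32+67=227, FN=207+171+223+195=796 → 1126/2149 = 0.5240

0.524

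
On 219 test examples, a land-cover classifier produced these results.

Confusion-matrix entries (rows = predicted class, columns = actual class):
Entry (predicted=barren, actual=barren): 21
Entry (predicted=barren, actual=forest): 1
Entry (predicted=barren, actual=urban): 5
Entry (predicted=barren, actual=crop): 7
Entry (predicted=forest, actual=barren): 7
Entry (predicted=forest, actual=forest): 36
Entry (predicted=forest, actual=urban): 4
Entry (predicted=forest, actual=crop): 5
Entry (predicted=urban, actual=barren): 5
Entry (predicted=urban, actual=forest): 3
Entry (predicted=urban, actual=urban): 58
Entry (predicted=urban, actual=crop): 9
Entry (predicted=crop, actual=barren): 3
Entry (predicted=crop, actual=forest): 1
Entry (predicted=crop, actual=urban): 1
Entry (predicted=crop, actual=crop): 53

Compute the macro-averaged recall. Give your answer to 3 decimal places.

0.758

Per-class recall (TP/(TP+FN)):
  barren: TP=21, FN=7+5+3=15 → 21/36 = 0.5833
  forest: TP=36, FN=1+3+1=5 → 36/41 = 0.8780
  urban: TP=58, FN=5+4+1=10 → 58/68 = 0.8529
  crop: TP=53, FN=7+5+9=21 → 53/74 = 0.7162
Macro-recall = mean = (0.5833 + 0.8780 + 0.8529 + 0.7162) / 4 = 0.758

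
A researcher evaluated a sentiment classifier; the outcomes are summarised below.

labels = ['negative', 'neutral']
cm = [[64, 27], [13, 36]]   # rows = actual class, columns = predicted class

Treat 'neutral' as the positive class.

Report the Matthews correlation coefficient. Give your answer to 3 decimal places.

MCC = (TP·TN − FP·FN) / √((TP+FP)(TP+FN)(TN+FP)(TN+FN))
Numerator = 36·64 − 27·13 = 1953
Denominator = √(63·49·91·77) = √21630609 = 4650.8719
MCC = 1953 / 4650.8719 = 0.420

0.420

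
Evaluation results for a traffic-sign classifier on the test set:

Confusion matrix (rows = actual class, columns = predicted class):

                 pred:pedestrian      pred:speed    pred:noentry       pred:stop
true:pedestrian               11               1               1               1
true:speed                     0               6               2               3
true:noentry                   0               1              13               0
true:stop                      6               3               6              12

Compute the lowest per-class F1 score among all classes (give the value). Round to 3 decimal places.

Per-class F1 score (2·TP/(2·TP+FP+FN)):
  pedestrian: TP=11, FP=0+0+6=6, FN=1+1+1=3 → 22/31 = 0.7097
  speed: TP=6, FP=1+1+3=5, FN=0+2+3=5 → 12/22 = 0.5455
  noentry: TP=13, FP=1+2+6=9, FN=0+1+0=1 → 26/36 = 0.7222
  stop: TP=12, FP=1+3+0=4, FN=6+3+6=15 → 24/43 = 0.5581
Lowest is class 'speed' with F1 score = 0.545.

0.545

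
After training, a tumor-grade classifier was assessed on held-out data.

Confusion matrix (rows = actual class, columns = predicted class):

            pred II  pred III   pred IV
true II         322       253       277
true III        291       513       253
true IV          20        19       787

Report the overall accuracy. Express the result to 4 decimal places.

0.5931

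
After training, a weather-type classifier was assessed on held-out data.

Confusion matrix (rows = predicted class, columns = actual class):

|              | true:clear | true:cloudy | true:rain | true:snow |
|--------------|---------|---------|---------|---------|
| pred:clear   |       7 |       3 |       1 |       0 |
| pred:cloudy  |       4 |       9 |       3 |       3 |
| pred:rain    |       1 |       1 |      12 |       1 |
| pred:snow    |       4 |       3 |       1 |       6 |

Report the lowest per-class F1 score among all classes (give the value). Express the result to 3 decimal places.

0.500

Per-class F1 score (2·TP/(2·TP+FP+FN)):
  clear: TP=7, FP=3+1+0=4, FN=4+1+4=9 → 14/27 = 0.5185
  cloudy: TP=9, FP=4+3+3=10, FN=3+1+3=7 → 18/35 = 0.5143
  rain: TP=12, FP=1+1+1=3, FN=1+3+1=5 → 24/32 = 0.7500
  snow: TP=6, FP=4+3+1=8, FN=0+3+1=4 → 12/24 = 0.5000
Lowest is class 'snow' with F1 score = 0.500.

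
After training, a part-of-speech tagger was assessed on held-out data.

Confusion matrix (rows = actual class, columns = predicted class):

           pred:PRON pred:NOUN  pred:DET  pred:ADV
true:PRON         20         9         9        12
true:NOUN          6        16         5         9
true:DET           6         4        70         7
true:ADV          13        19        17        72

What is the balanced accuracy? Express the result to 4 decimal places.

Balanced accuracy = mean of per-class recall.
  PRON: recall = 20/50 = 0.40000
  NOUN: recall = 16/36 = 0.44444
  DET: recall = 70/87 = 0.80460
  ADV: recall = 72/121 = 0.59504
Mean = (0.40000 + 0.44444 + 0.80460 + 0.59504) / 4 = 0.5610

0.5610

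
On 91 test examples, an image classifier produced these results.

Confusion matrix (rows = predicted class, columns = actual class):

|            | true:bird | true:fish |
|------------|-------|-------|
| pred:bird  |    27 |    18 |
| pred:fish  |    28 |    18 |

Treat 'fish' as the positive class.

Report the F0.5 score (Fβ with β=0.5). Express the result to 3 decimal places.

0.409

Fβ = (1+β²)·TP / ((1+β²)·TP + β²·FN + FP), with β²=1/4
= 1.25·18 / (1.25·18 + 0.25·18 + 28) = 0.409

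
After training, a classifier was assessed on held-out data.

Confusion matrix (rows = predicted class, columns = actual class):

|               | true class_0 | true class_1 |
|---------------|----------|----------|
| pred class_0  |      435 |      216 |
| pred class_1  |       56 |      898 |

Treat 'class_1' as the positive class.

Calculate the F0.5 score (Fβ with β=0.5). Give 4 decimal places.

0.9108

Fβ = (1+β²)·TP / ((1+β²)·TP + β²·FN + FP), with β²=1/4
= 1.25·898 / (1.25·898 + 0.25·216 + 56) = 0.9108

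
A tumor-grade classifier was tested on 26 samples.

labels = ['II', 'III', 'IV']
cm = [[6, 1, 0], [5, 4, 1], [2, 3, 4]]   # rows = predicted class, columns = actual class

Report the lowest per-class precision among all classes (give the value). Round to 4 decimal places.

0.4000

Per-class precision (TP/(TP+FP)):
  II: TP=6, FP=1+0=1 → 6/7 = 0.85714
  III: TP=4, FP=5+1=6 → 4/10 = 0.40000
  IV: TP=4, FP=2+3=5 → 4/9 = 0.44444
Lowest is class 'III' with precision = 0.4000.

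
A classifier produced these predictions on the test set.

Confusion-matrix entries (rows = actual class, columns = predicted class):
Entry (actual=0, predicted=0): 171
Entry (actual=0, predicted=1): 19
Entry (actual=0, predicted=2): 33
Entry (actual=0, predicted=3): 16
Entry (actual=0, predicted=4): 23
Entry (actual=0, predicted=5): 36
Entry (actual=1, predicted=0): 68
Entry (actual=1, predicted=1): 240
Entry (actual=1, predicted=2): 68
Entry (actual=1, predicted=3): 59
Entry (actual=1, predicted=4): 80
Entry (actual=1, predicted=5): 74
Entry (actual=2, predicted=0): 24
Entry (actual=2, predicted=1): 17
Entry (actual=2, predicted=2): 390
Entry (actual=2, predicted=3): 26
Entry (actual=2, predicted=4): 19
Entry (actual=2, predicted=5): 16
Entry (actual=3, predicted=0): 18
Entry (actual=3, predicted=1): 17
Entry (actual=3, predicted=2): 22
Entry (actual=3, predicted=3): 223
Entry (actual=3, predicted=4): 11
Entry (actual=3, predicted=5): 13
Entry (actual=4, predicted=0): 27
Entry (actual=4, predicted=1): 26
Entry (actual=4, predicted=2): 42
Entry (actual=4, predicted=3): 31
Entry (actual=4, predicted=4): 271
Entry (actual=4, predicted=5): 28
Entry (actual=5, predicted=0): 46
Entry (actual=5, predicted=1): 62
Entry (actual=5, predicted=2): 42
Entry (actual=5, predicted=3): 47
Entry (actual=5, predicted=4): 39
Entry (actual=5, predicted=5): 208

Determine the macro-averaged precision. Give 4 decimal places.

0.5812

Per-class precision (TP/(TP+FP)):
  0: TP=171, FP=68+24+18+27+46=183 → 171/354 = 0.48305
  1: TP=240, FP=19+17+17+26+62=141 → 240/381 = 0.62992
  2: TP=390, FP=33+68+22+42+42=207 → 390/597 = 0.65327
  3: TP=223, FP=16+59+26+31+47=179 → 223/402 = 0.55473
  4: TP=271, FP=23+80+19+11+39=172 → 271/443 = 0.61174
  5: TP=208, FP=36+74+16+13+28=167 → 208/375 = 0.55467
Macro-precision = mean = (0.48305 + 0.62992 + 0.65327 + 0.55473 + 0.61174 + 0.55467) / 6 = 0.5812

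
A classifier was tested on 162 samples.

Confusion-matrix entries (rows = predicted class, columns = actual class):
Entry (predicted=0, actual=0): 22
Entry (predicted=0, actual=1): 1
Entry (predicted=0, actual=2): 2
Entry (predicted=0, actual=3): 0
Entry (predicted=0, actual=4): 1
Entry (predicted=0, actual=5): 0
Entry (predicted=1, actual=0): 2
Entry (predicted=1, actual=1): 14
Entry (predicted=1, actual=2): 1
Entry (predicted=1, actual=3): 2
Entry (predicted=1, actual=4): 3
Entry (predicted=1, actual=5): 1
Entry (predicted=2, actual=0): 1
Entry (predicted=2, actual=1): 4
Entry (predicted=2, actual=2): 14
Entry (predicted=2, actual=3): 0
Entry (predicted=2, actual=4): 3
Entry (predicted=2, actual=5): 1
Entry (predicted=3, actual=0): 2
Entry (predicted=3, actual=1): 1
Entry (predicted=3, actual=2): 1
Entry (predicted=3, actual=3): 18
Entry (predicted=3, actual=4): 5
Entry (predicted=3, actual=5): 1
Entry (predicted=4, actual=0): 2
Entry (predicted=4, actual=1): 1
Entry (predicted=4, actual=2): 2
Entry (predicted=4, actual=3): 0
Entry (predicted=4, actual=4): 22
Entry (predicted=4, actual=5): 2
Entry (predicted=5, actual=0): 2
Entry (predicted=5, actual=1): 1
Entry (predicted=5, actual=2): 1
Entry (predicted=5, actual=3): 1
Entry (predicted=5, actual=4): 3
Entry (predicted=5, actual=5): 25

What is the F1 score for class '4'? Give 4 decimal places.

0.6667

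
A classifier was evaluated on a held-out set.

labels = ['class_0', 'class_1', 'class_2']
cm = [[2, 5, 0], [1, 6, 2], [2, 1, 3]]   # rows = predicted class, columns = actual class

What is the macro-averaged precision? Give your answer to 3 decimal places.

0.484

Per-class precision (TP/(TP+FP)):
  class_0: TP=2, FP=5+0=5 → 2/7 = 0.2857
  class_1: TP=6, FP=1+2=3 → 6/9 = 0.6667
  class_2: TP=3, FP=2+1=3 → 3/6 = 0.5000
Macro-precision = mean = (0.2857 + 0.6667 + 0.5000) / 3 = 0.484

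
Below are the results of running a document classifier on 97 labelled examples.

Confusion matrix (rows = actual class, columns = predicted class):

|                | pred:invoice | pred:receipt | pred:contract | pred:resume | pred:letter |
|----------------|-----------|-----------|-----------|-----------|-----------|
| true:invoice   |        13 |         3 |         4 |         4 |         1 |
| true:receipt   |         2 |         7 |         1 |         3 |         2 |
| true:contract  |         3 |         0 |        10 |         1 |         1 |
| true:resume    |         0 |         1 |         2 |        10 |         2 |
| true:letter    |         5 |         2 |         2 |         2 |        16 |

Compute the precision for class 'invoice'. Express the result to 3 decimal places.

precision = TP/(TP+FP).
invoice: TP=13, FP=2+3+0+5=10 → 13/23 = 0.5652

0.565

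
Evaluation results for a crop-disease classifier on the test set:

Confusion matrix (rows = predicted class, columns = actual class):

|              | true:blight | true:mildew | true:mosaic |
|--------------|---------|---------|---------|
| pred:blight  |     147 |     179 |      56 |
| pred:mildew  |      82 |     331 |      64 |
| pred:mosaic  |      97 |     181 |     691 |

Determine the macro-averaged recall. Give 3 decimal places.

0.594

Per-class recall (TP/(TP+FN)):
  blight: TP=147, FN=82+97=179 → 147/326 = 0.4509
  mildew: TP=331, FN=179+181=360 → 331/691 = 0.4790
  mosaic: TP=691, FN=56+64=120 → 691/811 = 0.8520
Macro-recall = mean = (0.4509 + 0.4790 + 0.8520) / 3 = 0.594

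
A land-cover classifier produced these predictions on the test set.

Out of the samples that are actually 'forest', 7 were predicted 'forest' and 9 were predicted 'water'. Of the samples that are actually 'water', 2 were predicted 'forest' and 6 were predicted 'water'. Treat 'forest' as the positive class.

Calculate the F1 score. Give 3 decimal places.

0.560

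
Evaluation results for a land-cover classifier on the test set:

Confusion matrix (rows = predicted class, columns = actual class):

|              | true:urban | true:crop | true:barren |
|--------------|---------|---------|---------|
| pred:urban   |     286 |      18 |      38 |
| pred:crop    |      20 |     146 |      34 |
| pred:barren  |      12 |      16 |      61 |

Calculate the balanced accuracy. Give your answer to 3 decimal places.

Balanced accuracy = mean of per-class recall.
  urban: recall = 286/318 = 0.8994
  crop: recall = 146/180 = 0.8111
  barren: recall = 61/133 = 0.4586
Mean = (0.8994 + 0.8111 + 0.4586) / 3 = 0.723

0.723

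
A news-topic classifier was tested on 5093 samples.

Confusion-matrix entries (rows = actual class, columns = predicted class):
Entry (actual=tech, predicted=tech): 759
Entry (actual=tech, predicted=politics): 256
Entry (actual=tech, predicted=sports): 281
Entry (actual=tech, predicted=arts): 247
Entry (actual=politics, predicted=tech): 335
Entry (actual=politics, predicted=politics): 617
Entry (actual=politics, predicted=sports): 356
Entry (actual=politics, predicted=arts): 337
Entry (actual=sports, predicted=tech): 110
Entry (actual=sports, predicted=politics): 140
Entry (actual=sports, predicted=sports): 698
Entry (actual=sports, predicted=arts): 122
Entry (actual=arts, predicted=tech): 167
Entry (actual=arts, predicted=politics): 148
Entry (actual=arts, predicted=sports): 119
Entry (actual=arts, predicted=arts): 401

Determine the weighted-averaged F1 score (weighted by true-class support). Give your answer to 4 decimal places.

0.4838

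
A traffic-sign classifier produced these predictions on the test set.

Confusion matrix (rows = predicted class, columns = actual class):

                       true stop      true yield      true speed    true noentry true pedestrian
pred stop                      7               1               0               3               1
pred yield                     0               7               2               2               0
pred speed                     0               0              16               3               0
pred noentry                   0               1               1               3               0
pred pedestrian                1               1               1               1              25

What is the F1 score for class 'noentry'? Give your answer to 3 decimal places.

0.353

F1 score = 2·TP/(2·TP+FP+FN).
noentry: TP=3, FP=0+1+1+0=2, FN=3+2+3+1=9 → 6/17 = 0.3529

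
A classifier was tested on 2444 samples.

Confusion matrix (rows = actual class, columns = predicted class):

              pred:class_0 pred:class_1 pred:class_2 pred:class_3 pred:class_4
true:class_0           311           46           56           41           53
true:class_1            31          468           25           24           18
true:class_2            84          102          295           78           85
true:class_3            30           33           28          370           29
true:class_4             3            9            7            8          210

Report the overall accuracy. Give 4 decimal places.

Accuracy = trace / total = (311+468+295+370+210=1654) / 2444 = 1654/2444 = 0.6768

0.6768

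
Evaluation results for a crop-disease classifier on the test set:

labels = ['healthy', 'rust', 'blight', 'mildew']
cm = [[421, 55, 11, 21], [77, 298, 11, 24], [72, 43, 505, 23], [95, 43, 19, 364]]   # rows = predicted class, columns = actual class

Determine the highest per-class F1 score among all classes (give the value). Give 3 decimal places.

0.849

Per-class F1 score (2·TP/(2·TP+FP+FN)):
  healthy: TP=421, FP=55+11+21=87, FN=77+72+95=244 → 842/1173 = 0.7178
  rust: TP=298, FP=77+11+24=112, FN=55+43+43=141 → 596/849 = 0.7020
  blight: TP=505, FP=72+43+23=138, FN=11+11+19=41 → 1010/1189 = 0.8495
  mildew: TP=364, FP=95+43+19=157, FN=21+24+23=68 → 728/953 = 0.7639
Highest is class 'blight' with F1 score = 0.849.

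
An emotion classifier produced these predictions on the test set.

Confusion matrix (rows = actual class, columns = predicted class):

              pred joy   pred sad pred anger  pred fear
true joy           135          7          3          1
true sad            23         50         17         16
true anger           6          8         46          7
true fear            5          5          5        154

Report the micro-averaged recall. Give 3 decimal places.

Micro-averaging pools counts across classes: ΣTP=385, ΣFP=103, ΣFN=103.
Micro-recall = TP/(TP+FN) on pooled counts = 0.789 (equals overall accuracy in single-label multiclass).

0.789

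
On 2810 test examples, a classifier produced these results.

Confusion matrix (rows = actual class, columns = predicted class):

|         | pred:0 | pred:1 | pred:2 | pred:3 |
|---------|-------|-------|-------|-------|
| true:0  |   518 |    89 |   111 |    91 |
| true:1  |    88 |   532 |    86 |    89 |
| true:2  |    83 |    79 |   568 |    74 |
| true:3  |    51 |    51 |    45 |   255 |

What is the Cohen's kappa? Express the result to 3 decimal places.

0.549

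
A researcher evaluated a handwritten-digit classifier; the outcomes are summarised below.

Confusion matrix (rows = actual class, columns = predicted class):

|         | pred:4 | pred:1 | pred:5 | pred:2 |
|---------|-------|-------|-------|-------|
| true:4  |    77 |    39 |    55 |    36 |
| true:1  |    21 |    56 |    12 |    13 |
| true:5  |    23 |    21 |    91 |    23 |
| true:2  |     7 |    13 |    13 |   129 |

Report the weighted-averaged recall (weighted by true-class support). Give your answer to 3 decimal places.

Per-class recall (TP/(TP+FN)):
  4: TP=77, FN=39+55+36=130 → 77/207 = 0.3720
  1: TP=56, FN=21+12+13=46 → 56/102 = 0.5490
  5: TP=91, FN=23+21+23=67 → 91/158 = 0.5759
  2: TP=129, FN=7+13+13=33 → 129/162 = 0.7963
Weighted-recall = Σ (supportᵢ/N)·recallᵢ with N=629: (207/629)·0.3720 + (102/629)·0.5490 + (158/629)·0.5759 + (162/629)·0.7963 = 0.561

0.561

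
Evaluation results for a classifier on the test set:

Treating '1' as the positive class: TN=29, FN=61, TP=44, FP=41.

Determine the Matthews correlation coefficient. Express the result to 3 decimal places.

MCC = (TP·TN − FP·FN) / √((TP+FP)(TP+FN)(TN+FP)(TN+FN))
Numerator = 44·29 − 41·61 = -1225
Denominator = √(85·105·70·90) = √56227500 = 7498.4998
MCC = -1225 / 7498.4998 = -0.163

-0.163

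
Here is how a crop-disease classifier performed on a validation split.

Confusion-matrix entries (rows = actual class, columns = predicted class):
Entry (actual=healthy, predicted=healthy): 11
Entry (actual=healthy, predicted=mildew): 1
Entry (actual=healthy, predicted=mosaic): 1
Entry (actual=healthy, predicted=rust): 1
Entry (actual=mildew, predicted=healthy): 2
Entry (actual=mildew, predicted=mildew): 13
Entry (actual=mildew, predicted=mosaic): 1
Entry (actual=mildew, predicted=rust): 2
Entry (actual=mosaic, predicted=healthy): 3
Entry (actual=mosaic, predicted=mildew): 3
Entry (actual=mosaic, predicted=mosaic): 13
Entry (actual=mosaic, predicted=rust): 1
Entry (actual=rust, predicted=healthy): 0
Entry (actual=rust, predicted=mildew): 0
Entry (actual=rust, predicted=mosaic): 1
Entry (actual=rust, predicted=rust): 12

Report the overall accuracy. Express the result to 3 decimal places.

0.754

Accuracy = trace / total = (11+13+13+12=49) / 65 = 49/65 = 0.754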